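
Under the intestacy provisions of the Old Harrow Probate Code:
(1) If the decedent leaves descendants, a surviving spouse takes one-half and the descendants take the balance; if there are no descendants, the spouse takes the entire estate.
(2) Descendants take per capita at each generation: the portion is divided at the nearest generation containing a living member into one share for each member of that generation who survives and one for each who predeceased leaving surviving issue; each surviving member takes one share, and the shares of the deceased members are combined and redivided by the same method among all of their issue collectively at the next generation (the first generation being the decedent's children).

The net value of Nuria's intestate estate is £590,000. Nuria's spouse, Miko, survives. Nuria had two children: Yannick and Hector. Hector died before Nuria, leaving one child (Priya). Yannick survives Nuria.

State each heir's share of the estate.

Miko: £295,000; Yannick: £147,500; Priya: £147,500

Miko takes one-half of £590,000 = £295,000. The remaining £295,000 passes to the descendants.
The descendants' portion (£295,000) is divided at the children's generation into 2 shares of £147,500. Yannick takes £147,500. The remaining share for the deceased Hector (£147,500) is carried to the next generation.
That pool (£147,500) passes entirely to Priya, the sole taker at the grandchildren's generation.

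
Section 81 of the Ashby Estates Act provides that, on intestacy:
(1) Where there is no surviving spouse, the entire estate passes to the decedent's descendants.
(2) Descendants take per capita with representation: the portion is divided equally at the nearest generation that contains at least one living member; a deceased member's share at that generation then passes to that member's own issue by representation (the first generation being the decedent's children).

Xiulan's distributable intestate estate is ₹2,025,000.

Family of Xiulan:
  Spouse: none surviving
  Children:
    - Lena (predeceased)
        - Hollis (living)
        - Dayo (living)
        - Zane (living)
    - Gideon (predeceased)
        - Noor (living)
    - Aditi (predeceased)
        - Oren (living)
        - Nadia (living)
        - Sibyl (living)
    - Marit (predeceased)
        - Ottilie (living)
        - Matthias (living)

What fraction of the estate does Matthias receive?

The entire ₹2,025,000 passes to the descendants.
No child survives, so the initial division is made at the grandchildren's generation.
That amount (₹2,025,000) is divided into 9 shares of ₹225,000: Hollis, Dayo, Zane, Noor, Oren, Nadia, Sibyl, Ottilie, and Matthias each take ₹225,000.

Matthias receives 1/9 of the estate.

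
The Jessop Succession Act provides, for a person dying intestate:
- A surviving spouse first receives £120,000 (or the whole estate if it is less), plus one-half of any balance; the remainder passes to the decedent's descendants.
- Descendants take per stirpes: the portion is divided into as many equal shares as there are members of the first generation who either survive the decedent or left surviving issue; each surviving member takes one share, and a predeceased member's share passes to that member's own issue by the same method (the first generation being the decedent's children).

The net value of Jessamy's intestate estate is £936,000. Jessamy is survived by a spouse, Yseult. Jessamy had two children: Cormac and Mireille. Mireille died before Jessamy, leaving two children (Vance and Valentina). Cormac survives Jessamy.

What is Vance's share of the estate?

Vance receives £102,000.

Yseult first takes £120,000, leaving a balance of £816,000. Yseult then takes one-half of the balance (£408,000), for a total of £528,000. The remaining £408,000 passes to the descendants.
The descendants' portion (£408,000) is divided into 2 shares of £204,000: Cormac takes £204,000; Mireille's £204,000 share passes to Mireille's issue.
Mireille's share (£204,000) is divided into 2 shares of £102,000: Vance and Valentina each take £102,000.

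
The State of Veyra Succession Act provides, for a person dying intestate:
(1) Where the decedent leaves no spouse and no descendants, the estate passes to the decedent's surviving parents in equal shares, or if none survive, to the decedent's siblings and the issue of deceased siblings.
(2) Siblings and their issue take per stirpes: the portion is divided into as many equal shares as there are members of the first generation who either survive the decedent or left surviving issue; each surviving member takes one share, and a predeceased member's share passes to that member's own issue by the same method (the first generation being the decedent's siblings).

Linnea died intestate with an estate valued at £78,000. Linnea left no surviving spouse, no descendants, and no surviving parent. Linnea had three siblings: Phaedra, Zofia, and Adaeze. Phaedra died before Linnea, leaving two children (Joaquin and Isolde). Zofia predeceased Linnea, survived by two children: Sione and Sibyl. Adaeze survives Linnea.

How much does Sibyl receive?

Sibyl receives £13,000.

The entire £78,000 passes to the siblings and their issue.
That amount (£78,000) is divided into 3 shares of £26,000: Adaeze takes £26,000; Phaedra's £26,000 share passes to Phaedra's issue; Zofia's £26,000 share passes to Zofia's issue.
Phaedra's share (£26,000) is divided into 2 shares of £13,000: Joaquin and Isolde each take £13,000.
Zofia's share (£26,000) is divided into 2 shares of £13,000: Sione and Sibyl each take £13,000.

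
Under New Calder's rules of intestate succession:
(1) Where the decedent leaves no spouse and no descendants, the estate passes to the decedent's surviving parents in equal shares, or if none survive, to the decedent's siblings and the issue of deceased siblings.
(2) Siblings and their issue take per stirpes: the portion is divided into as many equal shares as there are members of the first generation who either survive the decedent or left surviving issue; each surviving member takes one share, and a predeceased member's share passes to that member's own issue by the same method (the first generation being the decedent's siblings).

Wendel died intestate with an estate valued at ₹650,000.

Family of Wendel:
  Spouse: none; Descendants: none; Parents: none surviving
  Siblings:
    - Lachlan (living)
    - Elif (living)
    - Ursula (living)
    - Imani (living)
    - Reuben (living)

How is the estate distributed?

The entire ₹650,000 passes to the siblings and their issue.
That amount (₹650,000) is divided into 5 shares of ₹130,000: Lachlan, Elif, Ursula, Imani, and Reuben each take ₹130,000.

Lachlan: ₹130,000; Elif: ₹130,000; Ursula: ₹130,000; Imani: ₹130,000; Reuben: ₹130,000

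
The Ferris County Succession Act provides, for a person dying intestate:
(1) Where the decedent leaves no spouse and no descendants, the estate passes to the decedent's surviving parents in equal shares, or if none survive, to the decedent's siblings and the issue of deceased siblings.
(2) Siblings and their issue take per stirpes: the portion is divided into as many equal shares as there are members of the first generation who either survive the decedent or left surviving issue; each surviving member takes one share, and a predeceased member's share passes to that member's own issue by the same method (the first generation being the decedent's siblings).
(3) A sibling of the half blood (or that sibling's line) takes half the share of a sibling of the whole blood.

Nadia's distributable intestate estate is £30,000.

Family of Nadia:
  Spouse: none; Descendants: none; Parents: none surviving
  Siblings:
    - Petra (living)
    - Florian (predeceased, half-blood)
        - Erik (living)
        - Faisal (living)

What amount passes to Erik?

Erik receives £5,000.

The entire £30,000 passes to the siblings and their issue.
Counting each half-blood sibling's line as half a unit, there are 3/2 units in £30,000, so one unit is £20,000. Whole-blood lines (Petra) take £20,000 each; half-blood lines (Florian) take £10,000 each.
Florian's share (£10,000) is divided into 2 shares of £5,000: Erik and Faisal each take £5,000.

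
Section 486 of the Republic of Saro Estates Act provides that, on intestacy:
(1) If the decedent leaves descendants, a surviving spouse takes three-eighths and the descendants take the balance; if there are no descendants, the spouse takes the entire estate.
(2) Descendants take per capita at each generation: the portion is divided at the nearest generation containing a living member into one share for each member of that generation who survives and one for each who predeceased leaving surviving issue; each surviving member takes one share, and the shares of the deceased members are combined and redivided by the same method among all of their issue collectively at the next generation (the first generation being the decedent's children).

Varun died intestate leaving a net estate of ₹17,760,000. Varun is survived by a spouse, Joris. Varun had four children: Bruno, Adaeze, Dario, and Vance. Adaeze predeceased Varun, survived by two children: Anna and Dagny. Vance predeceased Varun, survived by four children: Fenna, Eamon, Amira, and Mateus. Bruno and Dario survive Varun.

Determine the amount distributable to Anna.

Joris takes three-eighths of ₹17,760,000 = ₹6,660,000. The remaining ₹11,100,000 passes to the descendants.
The descendants' portion (₹11,100,000) is divided at the children's generation into 4 shares of ₹2,775,000. Bruno and Dario each take ₹2,775,000. The 2 shares of the deceased (Adaeze and Vance) are combined into a pool of ₹5,550,000.
That pool (₹5,550,000) is divided at the grandchildren's generation equally among Anna, Dagny, Fenna, Eamon, Amira, and Mateus: ₹925,000 each.

Anna receives ₹925,000.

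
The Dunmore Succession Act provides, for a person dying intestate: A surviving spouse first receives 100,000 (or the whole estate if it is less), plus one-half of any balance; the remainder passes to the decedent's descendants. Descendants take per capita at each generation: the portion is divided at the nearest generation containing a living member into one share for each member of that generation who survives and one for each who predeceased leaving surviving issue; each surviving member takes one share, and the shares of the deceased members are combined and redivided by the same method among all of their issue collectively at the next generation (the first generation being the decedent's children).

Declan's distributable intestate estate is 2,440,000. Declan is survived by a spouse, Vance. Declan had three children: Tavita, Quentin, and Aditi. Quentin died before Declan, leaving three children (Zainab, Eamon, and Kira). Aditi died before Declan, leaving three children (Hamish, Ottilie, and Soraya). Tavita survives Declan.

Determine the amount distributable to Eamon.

Vance first takes 100,000, leaving a balance of 2,340,000. Vance then takes one-half of the balance (1,170,000), for a total of 1,270,000. The remaining 1,170,000 passes to the descendants.
The descendants' portion (1,170,000) is divided at the children's generation into 3 shares of 390,000. Tavita takes 390,000. The 2 shares of the deceased (Quentin and Aditi) are combined into a pool of 780,000.
That pool (780,000) is divided at the grandchildren's generation equally among Zainab, Eamon, Kira, Hamish, Ottilie, and Soraya: 130,000 each.

Eamon receives 130,000.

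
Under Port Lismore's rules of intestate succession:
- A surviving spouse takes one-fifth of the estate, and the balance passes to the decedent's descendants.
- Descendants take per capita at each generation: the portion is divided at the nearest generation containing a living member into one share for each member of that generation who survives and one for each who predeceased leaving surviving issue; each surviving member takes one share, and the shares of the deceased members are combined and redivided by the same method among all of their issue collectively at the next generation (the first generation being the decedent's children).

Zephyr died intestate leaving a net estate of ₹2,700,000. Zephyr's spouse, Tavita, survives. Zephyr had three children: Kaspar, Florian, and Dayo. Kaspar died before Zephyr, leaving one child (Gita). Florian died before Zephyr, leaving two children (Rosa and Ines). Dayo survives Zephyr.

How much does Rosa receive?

Tavita takes one-fifth of ₹2,700,000 = ₹540,000. The remaining ₹2,160,000 passes to the descendants.
The descendants' portion (₹2,160,000) is divided at the children's generation into 3 shares of ₹720,000. Dayo takes ₹720,000. The 2 shares of the deceased (Kaspar and Florian) are combined into a pool of ₹1,440,000.
That pool (₹1,440,000) is divided at the grandchildren's generation equally among Gita, Rosa, and Ines: ₹480,000 each.

Rosa receives ₹480,000.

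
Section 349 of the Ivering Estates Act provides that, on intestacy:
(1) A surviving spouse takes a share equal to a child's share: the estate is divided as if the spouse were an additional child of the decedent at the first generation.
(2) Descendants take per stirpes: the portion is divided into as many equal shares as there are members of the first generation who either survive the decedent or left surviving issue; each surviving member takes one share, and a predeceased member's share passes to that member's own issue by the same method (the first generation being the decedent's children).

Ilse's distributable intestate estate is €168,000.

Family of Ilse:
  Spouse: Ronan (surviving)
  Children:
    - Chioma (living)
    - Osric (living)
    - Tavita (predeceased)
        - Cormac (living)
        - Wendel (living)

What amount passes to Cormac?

The spouse counts as an additional share at the children's level, so there are 4 primary shares of €42,000. Ronan takes one such share (€42,000).
The children's combined portion (€126,000) is divided into 3 shares of €42,000: Chioma and Osric each take €42,000; Tavita's €42,000 share passes to Tavita's issue.
Tavita's share (€42,000) is divided into 2 shares of €21,000: Cormac and Wendel each take €21,000.

Cormac receives €21,000.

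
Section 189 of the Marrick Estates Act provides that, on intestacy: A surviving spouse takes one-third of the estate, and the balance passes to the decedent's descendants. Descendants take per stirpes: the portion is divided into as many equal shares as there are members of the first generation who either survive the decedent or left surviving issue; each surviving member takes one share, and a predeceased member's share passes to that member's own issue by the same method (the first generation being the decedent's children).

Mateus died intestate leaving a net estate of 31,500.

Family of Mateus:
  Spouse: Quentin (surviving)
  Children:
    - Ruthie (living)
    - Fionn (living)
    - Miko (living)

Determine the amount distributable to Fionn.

Quentin takes one-third of 31,500 = 10,500. The remaining 21,000 passes to the descendants.
The descendants' portion (21,000) is divided into 3 shares of 7,000: Ruthie, Fionn, and Miko each take 7,000.

Fionn receives 7,000.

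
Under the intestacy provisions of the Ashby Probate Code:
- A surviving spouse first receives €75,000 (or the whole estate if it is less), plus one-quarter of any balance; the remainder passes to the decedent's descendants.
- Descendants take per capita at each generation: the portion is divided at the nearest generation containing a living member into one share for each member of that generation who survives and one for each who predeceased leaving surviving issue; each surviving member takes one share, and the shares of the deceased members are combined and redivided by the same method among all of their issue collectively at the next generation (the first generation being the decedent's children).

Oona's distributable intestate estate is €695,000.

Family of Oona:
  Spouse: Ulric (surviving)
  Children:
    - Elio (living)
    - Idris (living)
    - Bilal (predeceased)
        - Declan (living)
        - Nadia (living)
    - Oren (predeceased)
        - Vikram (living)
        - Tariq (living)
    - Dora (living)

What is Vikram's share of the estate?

Vikram receives €46,500.

Ulric first takes €75,000, leaving a balance of €620,000. Ulric then takes one-quarter of the balance (€155,000), for a total of €230,000. The remaining €465,000 passes to the descendants.
The descendants' portion (€465,000) is divided at the children's generation into 5 shares of €93,000. Elio, Idris, and Dora each take €93,000. The 2 shares of the deceased (Bilal and Oren) are combined into a pool of €186,000.
That pool (€186,000) is divided at the grandchildren's generation equally among Declan, Nadia, Vikram, and Tariq: €46,500 each.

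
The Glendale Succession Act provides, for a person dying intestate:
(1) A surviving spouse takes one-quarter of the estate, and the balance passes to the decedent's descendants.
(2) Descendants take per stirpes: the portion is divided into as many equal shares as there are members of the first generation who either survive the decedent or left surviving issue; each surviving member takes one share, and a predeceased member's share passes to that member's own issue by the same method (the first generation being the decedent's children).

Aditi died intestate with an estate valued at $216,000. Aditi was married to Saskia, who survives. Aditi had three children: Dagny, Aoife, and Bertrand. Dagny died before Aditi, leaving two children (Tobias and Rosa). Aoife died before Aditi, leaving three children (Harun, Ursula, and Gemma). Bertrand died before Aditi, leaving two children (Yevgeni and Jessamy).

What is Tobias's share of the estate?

Saskia takes one-quarter of $216,000 = $54,000. The remaining $162,000 passes to the descendants.
The descendants' portion ($162,000) is divided into 3 shares of $54,000: Dagny's $54,000 share passes to Dagny's issue; Aoife's $54,000 share passes to Aoife's issue; Bertrand's $54,000 share passes to Bertrand's issue.
Dagny's share ($54,000) is divided into 2 shares of $27,000: Tobias and Rosa each take $27,000.
Aoife's share ($54,000) is divided into 3 shares of $18,000: Harun, Ursula, and Gemma each take $18,000.
Bertrand's share ($54,000) is divided into 2 shares of $27,000: Yevgeni and Jessamy each take $27,000.

Tobias receives $27,000.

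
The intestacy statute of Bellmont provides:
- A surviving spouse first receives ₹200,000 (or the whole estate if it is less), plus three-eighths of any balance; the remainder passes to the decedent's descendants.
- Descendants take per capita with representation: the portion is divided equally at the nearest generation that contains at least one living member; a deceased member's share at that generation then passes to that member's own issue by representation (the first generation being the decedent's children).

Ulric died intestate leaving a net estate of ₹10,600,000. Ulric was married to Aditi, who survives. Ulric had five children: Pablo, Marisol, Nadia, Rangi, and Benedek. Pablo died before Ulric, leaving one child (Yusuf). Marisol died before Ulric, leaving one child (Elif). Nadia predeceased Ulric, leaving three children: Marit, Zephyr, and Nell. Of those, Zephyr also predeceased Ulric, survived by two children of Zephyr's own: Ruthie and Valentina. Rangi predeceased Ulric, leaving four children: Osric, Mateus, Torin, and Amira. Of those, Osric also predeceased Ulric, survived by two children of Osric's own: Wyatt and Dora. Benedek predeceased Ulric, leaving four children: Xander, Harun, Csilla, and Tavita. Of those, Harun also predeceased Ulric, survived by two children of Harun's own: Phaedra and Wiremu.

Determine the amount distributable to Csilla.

Csilla receives ₹500,000.

Aditi first takes ₹200,000, leaving a balance of ₹10,400,000. Aditi then takes three-eighths of the balance (₹3,900,000), for a total of ₹4,100,000. The remaining ₹6,500,000 passes to the descendants.
No child survives, so the initial division is made at the grandchildren's generation.
The descendants' portion (₹6,500,000) is divided into 13 shares of ₹500,000: Yusuf, Elif, Marit, Nell, Mateus, Torin, Amira, Xander, Csilla, and Tavita each take ₹500,000; Zephyr's ₹500,000 share passes to Zephyr's issue; Osric's ₹500,000 share passes to Osric's issue; Harun's ₹500,000 share passes to Harun's issue.
Zephyr's share (₹500,000) is divided into 2 shares of ₹250,000: Ruthie and Valentina each take ₹250,000.
Osric's share (₹500,000) is divided into 2 shares of ₹250,000: Wyatt and Dora each take ₹250,000.
Harun's share (₹500,000) is divided into 2 shares of ₹250,000: Phaedra and Wiremu each take ₹250,000.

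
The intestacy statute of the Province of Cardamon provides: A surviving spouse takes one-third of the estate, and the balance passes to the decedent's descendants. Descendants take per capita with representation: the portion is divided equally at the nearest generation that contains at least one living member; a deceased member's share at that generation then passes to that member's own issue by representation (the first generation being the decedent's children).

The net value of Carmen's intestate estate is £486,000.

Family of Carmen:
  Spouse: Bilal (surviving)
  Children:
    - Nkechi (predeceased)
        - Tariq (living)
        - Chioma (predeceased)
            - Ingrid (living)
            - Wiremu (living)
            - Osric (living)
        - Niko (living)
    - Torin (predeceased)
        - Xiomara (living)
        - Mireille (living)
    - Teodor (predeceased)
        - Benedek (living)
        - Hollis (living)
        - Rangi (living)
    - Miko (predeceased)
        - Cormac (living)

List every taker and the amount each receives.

Bilal: £162,000; Tariq: £36,000; Ingrid: £12,000; Wiremu: £12,000; Osric: £12,000; Niko: £36,000; Xiomara: £36,000; Mireille: £36,000; Benedek: £36,000; Hollis: £36,000; Rangi: £36,000; Cormac: £36,000

Bilal takes one-third of £486,000 = £162,000. The remaining £324,000 passes to the descendants.
No child survives, so the initial division is made at the grandchildren's generation.
The descendants' portion (£324,000) is divided into 9 shares of £36,000: Tariq, Niko, Xiomara, Mireille, Benedek, Hollis, Rangi, and Cormac each take £36,000; Chioma's £36,000 share passes to Chioma's issue.
Chioma's share (£36,000) is divided into 3 shares of £12,000: Ingrid, Wiremu, and Osric each take £12,000.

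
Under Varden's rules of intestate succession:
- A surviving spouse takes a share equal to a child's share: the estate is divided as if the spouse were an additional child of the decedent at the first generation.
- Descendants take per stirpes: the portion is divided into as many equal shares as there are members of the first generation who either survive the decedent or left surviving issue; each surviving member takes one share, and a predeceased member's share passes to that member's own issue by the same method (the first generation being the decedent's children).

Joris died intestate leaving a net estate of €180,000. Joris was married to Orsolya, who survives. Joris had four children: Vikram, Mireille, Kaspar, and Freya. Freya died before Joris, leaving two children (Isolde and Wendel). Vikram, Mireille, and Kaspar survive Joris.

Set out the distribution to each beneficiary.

The spouse counts as an additional share at the children's level, so there are 5 primary shares of €36,000. Orsolya takes one such share (€36,000).
The children's combined portion (€144,000) is divided into 4 shares of €36,000: Vikram, Mireille, and Kaspar each take €36,000; Freya's €36,000 share passes to Freya's issue.
Freya's share (€36,000) is divided into 2 shares of €18,000: Isolde and Wendel each take €18,000.

Orsolya: €36,000; Vikram: €36,000; Mireille: €36,000; Kaspar: €36,000; Isolde: €18,000; Wendel: €18,000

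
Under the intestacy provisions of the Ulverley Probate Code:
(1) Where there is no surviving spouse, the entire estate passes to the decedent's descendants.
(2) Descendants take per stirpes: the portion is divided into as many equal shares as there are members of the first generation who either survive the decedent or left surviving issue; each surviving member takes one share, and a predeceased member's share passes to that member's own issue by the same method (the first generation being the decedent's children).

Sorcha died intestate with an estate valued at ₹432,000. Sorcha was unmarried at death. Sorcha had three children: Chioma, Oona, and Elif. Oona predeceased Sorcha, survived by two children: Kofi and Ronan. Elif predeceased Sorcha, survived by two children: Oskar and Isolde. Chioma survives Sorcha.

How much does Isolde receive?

Isolde receives ₹72,000.

The entire ₹432,000 passes to the descendants.
That amount (₹432,000) is divided into 3 shares of ₹144,000: Chioma takes ₹144,000; Oona's ₹144,000 share passes to Oona's issue; Elif's ₹144,000 share passes to Elif's issue.
Oona's share (₹144,000) is divided into 2 shares of ₹72,000: Kofi and Ronan each take ₹72,000.
Elif's share (₹144,000) is divided into 2 shares of ₹72,000: Oskar and Isolde each take ₹72,000.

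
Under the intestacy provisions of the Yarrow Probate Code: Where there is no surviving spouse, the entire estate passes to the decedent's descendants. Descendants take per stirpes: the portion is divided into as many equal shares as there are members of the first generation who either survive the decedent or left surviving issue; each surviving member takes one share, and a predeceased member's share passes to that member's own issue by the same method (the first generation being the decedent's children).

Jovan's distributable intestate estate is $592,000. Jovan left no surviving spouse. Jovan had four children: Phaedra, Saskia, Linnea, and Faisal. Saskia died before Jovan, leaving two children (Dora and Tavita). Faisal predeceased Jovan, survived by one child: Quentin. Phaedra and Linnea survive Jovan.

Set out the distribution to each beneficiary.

Phaedra: $148,000; Dora: $74,000; Tavita: $74,000; Linnea: $148,000; Quentin: $148,000

The entire $592,000 passes to the descendants.
That amount ($592,000) is divided into 4 shares of $148,000: Phaedra and Linnea each take $148,000; Saskia's $148,000 share passes to Saskia's issue; Faisal's $148,000 share passes to Faisal's issue.
Saskia's share ($148,000) is divided into 2 shares of $74,000: Dora and Tavita each take $74,000.
Faisal's share ($148,000) passes entirely to Quentin.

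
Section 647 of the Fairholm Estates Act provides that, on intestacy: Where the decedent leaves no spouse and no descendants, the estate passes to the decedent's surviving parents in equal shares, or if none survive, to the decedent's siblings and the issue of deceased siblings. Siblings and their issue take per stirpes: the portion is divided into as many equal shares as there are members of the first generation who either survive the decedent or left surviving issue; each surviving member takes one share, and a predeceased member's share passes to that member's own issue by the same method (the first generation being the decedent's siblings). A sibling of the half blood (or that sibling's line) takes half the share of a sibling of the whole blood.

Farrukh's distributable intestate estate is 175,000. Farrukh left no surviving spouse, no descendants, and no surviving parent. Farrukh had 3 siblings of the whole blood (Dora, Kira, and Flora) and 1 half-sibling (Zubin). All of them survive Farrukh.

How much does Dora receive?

Dora receives 50,000.

The entire 175,000 passes to the siblings and their issue.
Counting each half-blood sibling's line as half a unit, there are 7/2 units in 175,000, so one unit is 50,000. Whole-blood lines (Dora, Kira, and Flora) take 50,000 each; half-blood lines (Zubin) take 25,000 each.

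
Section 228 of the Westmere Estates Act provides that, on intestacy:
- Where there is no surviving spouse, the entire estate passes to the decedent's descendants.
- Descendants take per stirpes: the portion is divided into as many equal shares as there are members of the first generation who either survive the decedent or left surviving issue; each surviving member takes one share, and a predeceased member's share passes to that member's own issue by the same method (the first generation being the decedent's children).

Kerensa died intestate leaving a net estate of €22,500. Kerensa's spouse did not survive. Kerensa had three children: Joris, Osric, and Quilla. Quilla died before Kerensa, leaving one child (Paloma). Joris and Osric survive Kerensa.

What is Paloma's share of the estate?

The entire €22,500 passes to the descendants.
That amount (€22,500) is divided into 3 shares of €7,500: Joris and Osric each take €7,500; Quilla's €7,500 share passes to Quilla's issue.
Quilla's share (€7,500) passes entirely to Paloma.

Paloma receives €7,500.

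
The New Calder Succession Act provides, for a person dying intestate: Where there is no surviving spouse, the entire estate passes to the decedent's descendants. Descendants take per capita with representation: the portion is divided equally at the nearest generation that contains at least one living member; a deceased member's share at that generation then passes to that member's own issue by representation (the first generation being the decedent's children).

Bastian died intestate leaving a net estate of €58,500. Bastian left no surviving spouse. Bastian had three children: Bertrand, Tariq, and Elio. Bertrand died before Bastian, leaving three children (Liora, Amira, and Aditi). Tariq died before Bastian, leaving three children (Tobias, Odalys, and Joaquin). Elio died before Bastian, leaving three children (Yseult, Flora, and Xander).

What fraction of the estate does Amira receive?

The entire €58,500 passes to the descendants.
No child survives, so the initial division is made at the grandchildren's generation.
That amount (€58,500) is divided into 9 shares of €6,500: Liora, Amira, Aditi, Tobias, Odalys, Joaquin, Yseult, Flora, and Xander each take €6,500.

Amira receives 1/9 of the estate.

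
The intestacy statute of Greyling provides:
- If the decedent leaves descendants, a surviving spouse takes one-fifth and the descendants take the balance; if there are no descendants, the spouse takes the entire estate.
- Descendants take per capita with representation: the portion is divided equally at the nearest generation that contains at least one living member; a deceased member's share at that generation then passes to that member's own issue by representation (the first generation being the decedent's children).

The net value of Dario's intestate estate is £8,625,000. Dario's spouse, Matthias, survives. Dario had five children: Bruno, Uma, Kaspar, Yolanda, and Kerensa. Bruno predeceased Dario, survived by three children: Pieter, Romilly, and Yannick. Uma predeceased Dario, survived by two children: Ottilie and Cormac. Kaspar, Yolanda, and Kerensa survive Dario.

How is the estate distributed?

Matthias: £1,725,000; Pieter: £460,000; Romilly: £460,000; Yannick: £460,000; Ottilie: £690,000; Cormac: £690,000; Kaspar: £1,380,000; Yolanda: £1,380,000; Kerensa: £1,380,000

Matthias takes one-fifth of £8,625,000 = £1,725,000. The remaining £6,900,000 passes to the descendants.
The descendants' portion (£6,900,000) is divided into 5 shares of £1,380,000: Kaspar, Yolanda, and Kerensa each take £1,380,000; Bruno's £1,380,000 share passes to Bruno's issue; Uma's £1,380,000 share passes to Uma's issue.
Bruno's share (£1,380,000) is divided into 3 shares of £460,000: Pieter, Romilly, and Yannick each take £460,000.
Uma's share (£1,380,000) is divided into 2 shares of £690,000: Ottilie and Cormac each take £690,000.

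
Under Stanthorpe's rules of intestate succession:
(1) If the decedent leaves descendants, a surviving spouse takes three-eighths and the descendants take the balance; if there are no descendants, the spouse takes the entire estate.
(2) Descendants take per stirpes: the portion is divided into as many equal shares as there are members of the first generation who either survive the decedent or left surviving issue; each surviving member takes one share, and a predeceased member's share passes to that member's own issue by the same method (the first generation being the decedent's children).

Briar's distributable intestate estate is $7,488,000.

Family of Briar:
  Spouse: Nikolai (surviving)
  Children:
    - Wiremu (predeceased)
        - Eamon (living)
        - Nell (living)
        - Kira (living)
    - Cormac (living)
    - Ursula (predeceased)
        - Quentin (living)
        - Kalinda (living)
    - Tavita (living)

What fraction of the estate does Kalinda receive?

Nikolai takes three-eighths of $7,488,000 = $2,808,000. The remaining $4,680,000 passes to the descendants.
The descendants' portion ($4,680,000) is divided into 4 shares of $1,170,000: Cormac and Tavita each take $1,170,000; Wiremu's $1,170,000 share passes to Wiremu's issue; Ursula's $1,170,000 share passes to Ursula's issue.
Wiremu's share ($1,170,000) is divided into 3 shares of $390,000: Eamon, Nell, and Kira each take $390,000.
Ursula's share ($1,170,000) is divided into 2 shares of $585,000: Quentin and Kalinda each take $585,000.

Kalinda receives 5/64 of the estate.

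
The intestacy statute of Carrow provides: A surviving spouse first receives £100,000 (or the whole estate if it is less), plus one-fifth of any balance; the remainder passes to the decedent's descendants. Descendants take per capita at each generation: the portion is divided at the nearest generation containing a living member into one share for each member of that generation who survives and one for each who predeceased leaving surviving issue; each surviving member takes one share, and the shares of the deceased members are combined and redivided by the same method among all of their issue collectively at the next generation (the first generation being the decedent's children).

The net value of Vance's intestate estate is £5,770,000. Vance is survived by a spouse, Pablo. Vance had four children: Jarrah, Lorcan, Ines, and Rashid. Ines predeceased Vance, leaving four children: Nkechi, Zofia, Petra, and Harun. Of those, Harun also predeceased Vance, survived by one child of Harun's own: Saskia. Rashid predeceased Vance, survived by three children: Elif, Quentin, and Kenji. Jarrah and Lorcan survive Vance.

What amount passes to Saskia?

Pablo first takes £100,000, leaving a balance of £5,670,000. Pablo then takes one-fifth of the balance (£1,134,000), for a total of £1,234,000. The remaining £4,536,000 passes to the descendants.
The descendants' portion (£4,536,000) is divided at the children's generation into 4 shares of £1,134,000. Jarrah and Lorcan each take £1,134,000. The 2 shares of the deceased (Ines and Rashid) are combined into a pool of £2,268,000.
That pool (£2,268,000) is divided at the grandchildren's generation into 7 shares of £324,000. Nkechi, Zofia, Petra, Elif, Quentin, and Kenji each take £324,000. The remaining share for the deceased Harun (£324,000) is carried to the next generation.
That pool (£324,000) passes entirely to Saskia, the sole taker at the great-grandchildren's generation.

Saskia receives £324,000.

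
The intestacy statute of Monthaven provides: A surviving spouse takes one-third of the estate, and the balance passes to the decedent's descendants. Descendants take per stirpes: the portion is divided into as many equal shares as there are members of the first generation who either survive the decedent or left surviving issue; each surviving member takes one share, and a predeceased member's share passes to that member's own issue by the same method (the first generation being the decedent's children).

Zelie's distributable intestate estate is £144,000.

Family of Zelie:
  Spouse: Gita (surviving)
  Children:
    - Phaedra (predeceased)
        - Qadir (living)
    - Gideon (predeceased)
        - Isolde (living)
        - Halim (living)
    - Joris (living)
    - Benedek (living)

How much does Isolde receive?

Isolde receives £12,000.

Gita takes one-third of £144,000 = £48,000. The remaining £96,000 passes to the descendants.
The descendants' portion (£96,000) is divided into 4 shares of £24,000: Joris and Benedek each take £24,000; Phaedra's £24,000 share passes to Phaedra's issue; Gideon's £24,000 share passes to Gideon's issue.
Phaedra's share (£24,000) passes entirely to Qadir.
Gideon's share (£24,000) is divided into 2 shares of £12,000: Isolde and Halim each take £12,000.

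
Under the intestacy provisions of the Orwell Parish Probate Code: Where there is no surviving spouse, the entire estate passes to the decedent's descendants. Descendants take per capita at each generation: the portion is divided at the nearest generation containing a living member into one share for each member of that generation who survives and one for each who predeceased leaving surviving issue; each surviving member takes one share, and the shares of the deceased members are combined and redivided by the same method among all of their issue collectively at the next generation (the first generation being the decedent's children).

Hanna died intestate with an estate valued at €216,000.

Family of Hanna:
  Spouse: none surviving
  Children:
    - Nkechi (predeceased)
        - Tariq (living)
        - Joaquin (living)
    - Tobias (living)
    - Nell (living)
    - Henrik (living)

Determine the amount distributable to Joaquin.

The entire €216,000 passes to the descendants.
That amount (€216,000) is divided at the children's generation into 4 shares of €54,000. Tobias, Nell, and Henrik each take €54,000. The remaining share for the deceased Nkechi (€54,000) is carried to the next generation.
That pool (€54,000) is divided at the grandchildren's generation equally among Tariq and Joaquin: €27,000 each.

Joaquin receives €27,000.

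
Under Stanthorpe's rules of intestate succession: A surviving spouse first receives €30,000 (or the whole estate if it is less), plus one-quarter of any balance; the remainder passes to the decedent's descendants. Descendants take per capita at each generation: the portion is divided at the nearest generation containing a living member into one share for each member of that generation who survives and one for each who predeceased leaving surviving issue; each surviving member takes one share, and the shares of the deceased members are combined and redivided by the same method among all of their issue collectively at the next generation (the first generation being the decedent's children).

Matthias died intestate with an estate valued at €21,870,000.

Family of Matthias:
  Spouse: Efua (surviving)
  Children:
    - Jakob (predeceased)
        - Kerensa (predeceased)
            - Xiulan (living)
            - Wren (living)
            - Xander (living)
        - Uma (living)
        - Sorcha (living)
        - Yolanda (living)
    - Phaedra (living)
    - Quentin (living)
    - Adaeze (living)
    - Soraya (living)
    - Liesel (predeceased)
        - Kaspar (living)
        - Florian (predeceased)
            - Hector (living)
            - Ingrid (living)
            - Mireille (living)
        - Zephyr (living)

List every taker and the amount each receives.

Efua: €5,490,000; Xiulan: €260,000; Wren: €260,000; Xander: €260,000; Uma: €780,000; Sorcha: €780,000; Yolanda: €780,000; Phaedra: €2,730,000; Quentin: €2,730,000; Adaeze: €2,730,000; Soraya: €2,730,000; Kaspar: €780,000; Hector: €260,000; Ingrid: €260,000; Mireille: €260,000; Zephyr: €780,000

Efua first takes €30,000, leaving a balance of €21,840,000. Efua then takes one-quarter of the balance (€5,460,000), for a total of €5,490,000. The remaining €16,380,000 passes to the descendants.
The descendants' portion (€16,380,000) is divided at the children's generation into 6 shares of €2,730,000. Phaedra, Quentin, Adaeze, and Soraya each take €2,730,000. The 2 shares of the deceased (Jakob and Liesel) are combined into a pool of €5,460,000.
That pool (€5,460,000) is divided at the grandchildren's generation into 7 shares of €780,000. Uma, Sorcha, Yolanda, Kaspar, and Zephyr each take €780,000. The 2 shares of the deceased (Kerensa and Florian) are combined into a pool of €1,560,000.
That pool (€1,560,000) is divided at the great-grandchildren's generation equally among Xiulan, Wren, Xander, Hector, Ingrid, and Mireille: €260,000 each.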